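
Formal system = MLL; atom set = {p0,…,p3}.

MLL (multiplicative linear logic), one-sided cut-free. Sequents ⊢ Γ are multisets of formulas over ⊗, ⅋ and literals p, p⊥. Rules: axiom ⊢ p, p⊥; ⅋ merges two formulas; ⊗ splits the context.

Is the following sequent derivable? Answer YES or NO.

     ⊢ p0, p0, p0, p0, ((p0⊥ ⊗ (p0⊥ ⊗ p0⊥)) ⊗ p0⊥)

Derivation trace:
[⊗]  ⊢ p0, p0, p0, p0, ((p0⊥ ⊗ (p0⊥ ⊗ p0⊥)) ⊗ p0⊥)
  [⊗]  ⊢ p0, p0, p0, (p0⊥ ⊗ (p0⊥ ⊗ p0⊥))
    [Ax]  ⊢ p0, p0⊥
    [⊗]  ⊢ p0, p0, (p0⊥ ⊗ p0⊥)
      [Ax]  ⊢ p0, p0⊥
      [Ax]  ⊢ p0, p0⊥
  [Ax]  ⊢ p0, p0⊥

Result: YES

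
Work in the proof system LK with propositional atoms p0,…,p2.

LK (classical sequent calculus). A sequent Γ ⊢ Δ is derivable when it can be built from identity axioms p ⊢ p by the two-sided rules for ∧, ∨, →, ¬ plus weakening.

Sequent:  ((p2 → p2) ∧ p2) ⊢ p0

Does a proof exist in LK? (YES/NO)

Search for a countermodel by truth-table:
  v=000: Γ:[((p2 → p2) ∧ p2)=F] Δ:[p0=F] refutes=False
  v=001: Γ:[((p2 → p2) ∧ p2)=T] Δ:[p0=F] refutes=True  ← countermodel

Result: NO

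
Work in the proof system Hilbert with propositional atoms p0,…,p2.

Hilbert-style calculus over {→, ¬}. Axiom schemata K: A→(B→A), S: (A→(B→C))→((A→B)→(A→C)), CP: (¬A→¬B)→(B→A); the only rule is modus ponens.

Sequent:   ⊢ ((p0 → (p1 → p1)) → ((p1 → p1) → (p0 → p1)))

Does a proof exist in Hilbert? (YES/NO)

Enumerate valuations to refute Γ ⊢ Δ:
  v=000: Γ:[] Δ:[((p0 → (p1 → p1)) → ((p1 → p1) → (p0 → p1)))=T] refutes=False
  v=001: Γ:[] Δ:[((p0 → (p1 → p1)) → ((p1 → p1) → (p0 → p1)))=T] refutes=False
  v=010: Γ:[] Δ:[((p0 → (p1 → p1)) → ((p1 → p1) → (p0 → p1)))=T] refutes=False
  v=011: Γ:[] Δ:[((p0 → (p1 → p1)) → ((p1 → p1) → (p0 → p1)))=T] refutes=False
  v=100: Γ:[] Δ:[((p0 → (p1 → p1)) → ((p1 → p1) → (p0 → p1)))=F] refutes=True  ← countermodel

Result: NO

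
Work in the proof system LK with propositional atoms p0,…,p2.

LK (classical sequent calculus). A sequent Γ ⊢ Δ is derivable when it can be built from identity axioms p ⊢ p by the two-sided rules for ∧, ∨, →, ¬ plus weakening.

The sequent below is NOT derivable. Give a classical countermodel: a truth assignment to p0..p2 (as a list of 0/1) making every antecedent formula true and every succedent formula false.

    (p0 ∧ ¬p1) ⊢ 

Search for a countermodel by truth-table:
  v=000: Γ:[(p0 ∧ ¬p1)=F] Δ:[] refutes=False
  v=001: Γ:[(p0 ∧ ¬p1)=F] Δ:[] refutes=False
  v=010: Γ:[(p0 ∧ ¬p1)=F] Δ:[] refutes=False
  v=011: Γ:[(p0 ∧ ¬p1)=F] Δ:[] refutes=False
  v=100: Γ:[(p0 ∧ ¬p1)=T] Δ:[] refutes=True  ← countermodel

Result: [1, 0, 0]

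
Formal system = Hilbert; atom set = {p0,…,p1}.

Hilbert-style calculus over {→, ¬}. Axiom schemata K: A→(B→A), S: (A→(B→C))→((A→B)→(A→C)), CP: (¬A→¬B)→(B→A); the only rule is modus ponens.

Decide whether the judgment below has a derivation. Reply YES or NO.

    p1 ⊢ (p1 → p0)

Truth-table refutation:
  v=00: Γ:[p1=F] Δ:[(p1 → p0)=T] refutes=False
  v=01: Γ:[p1=T] Δ:[(p1 → p0)=F] refutes=True  ← countermodel

Result: NO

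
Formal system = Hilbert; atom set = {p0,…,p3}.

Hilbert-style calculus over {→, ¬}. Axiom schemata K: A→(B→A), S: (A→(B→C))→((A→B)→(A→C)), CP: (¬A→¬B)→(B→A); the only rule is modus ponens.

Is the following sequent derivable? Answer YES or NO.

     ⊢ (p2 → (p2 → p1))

Truth-table refutation:
  v=0000: Γ:[] Δ:[(p2 → (p2 → p1))=T] refutes=False
  v=0001: Γ:[] Δ:[(p2 → (p2 → p1))=T] refutes=False
  v=0010: Γ:[] Δ:[(p2 → (p2 → p1))=F] refutes=True  ← countermodel

Result: NO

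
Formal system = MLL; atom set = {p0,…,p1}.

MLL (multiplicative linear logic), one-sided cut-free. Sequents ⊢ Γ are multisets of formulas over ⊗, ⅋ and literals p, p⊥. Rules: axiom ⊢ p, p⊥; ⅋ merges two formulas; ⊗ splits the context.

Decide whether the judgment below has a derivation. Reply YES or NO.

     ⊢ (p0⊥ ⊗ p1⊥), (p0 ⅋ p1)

Derivation trace:
[⅋]  ⊢ (p0⊥ ⊗ p1⊥), (p0 ⅋ p1)
  [⊗]  ⊢ p0, p1, (p0⊥ ⊗ p1⊥)
    [Ax]  ⊢ p0, p0⊥
    [Ax]  ⊢ p1, p1⊥

Result: YES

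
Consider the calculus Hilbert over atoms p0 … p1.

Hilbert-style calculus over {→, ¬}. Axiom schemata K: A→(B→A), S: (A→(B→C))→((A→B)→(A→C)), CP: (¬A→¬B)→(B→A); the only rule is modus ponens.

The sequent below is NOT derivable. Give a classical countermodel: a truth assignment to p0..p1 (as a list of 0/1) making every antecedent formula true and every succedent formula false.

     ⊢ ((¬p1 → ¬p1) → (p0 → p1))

Truth-table refutation:
  v=00: Γ:[] Δ:[((¬p1 → ¬p1) → (p0 → p1))=T] refutes=False
  v=01: Γ:[] Δ:[((¬p1 → ¬p1) → (p0 → p1))=T] refutes=False
  v=10: Γ:[] Δ:[((¬p1 → ¬p1) → (p0 → p1))=F] refutes=True  ← countermodel

Result: [1, 0]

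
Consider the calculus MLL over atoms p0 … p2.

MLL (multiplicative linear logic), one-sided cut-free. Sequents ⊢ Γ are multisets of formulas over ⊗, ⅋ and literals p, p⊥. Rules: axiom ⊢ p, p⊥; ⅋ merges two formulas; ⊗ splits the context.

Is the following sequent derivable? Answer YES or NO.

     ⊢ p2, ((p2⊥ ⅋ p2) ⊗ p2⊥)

Derivation trace:
[⊗]  ⊢ p2, ((p2⊥ ⅋ p2) ⊗ p2⊥)
  [⅋]  ⊢ (p2⊥ ⅋ p2)
    [Ax]  ⊢ p2, p2⊥
  [Ax]  ⊢ p2, p2⊥

Result: YES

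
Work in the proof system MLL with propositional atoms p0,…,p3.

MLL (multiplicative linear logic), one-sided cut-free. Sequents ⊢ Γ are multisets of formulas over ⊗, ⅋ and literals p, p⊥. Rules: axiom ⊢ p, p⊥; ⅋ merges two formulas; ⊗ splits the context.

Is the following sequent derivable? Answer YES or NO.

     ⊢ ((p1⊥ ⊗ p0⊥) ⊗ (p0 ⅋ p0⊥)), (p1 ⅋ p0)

Derivation trace:
[⅋]  ⊢ ((p1⊥ ⊗ p0⊥) ⊗ (p0 ⅋ p0⊥)), (p1 ⅋ p0)
  [⊗]  ⊢ p1, p0, ((p1⊥ ⊗ p0⊥) ⊗ (p0 ⅋ p0⊥))
    [⊗]  ⊢ p1, p0, (p1⊥ ⊗ p0⊥)
      [Ax]  ⊢ p1, p1⊥
      [Ax]  ⊢ p0, p0⊥
    [⅋]  ⊢ (p0 ⅋ p0⊥)
      [Ax]  ⊢ p0, p0⊥

Result: YES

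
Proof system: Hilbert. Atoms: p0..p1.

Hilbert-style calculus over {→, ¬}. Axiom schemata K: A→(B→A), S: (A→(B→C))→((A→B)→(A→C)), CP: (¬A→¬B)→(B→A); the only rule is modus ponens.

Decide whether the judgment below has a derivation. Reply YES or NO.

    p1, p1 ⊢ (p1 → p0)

Truth-table refutation:
  v=00: Γ:[p1=F, p1=F] Δ:[(p1 → p0)=T] refutes=False
  v=01: Γ:[p1=T, p1=T] Δ:[(p1 → p0)=F] refutes=True  ← countermodel

Result: NO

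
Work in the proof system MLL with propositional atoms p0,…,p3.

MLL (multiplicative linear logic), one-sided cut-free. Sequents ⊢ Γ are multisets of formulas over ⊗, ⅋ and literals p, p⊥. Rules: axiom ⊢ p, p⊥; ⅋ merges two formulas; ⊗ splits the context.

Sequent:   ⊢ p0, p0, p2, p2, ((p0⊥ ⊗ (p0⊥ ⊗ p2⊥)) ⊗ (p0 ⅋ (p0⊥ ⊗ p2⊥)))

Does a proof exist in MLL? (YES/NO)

Derivation trace:
[⊗]  ⊢ p0, p0, p2, p2, ((p0⊥ ⊗ (p0⊥ ⊗ p2⊥)) ⊗ (p0 ⅋ (p0⊥ ⊗ p2⊥)))
  [⊗]  ⊢ p0, p0, p2, (p0⊥ ⊗ (p0⊥ ⊗ p2⊥))
    [Ax]  ⊢ p0, p0⊥
    [⊗]  ⊢ p0, p2, (p0⊥ ⊗ p2⊥)
      [Ax]  ⊢ p0, p0⊥
      [Ax]  ⊢ p2, p2⊥
  [⅋]  ⊢ p2, (p0 ⅋ (p0⊥ ⊗ p2⊥))
    [⊗]  ⊢ p0, p2, (p0⊥ ⊗ p2⊥)
      [Ax]  ⊢ p0, p0⊥
      [Ax]  ⊢ p2, p2⊥

Result: YES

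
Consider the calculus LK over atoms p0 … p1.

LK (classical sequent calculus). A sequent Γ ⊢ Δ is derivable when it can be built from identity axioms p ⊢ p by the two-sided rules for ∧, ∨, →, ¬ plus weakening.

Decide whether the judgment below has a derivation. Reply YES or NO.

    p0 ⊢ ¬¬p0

Derivation trace:
[¬R] p0 ⊢ ¬¬p0
  [¬L] p0, ¬p0 ⊢ 
    [Ax] p0 ⊢ p0

Result: YES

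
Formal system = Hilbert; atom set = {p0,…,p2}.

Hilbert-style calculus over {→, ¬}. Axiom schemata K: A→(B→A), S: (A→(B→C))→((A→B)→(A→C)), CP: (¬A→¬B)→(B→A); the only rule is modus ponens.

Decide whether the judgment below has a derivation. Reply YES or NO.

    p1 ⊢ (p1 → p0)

Search for a countermodel by truth-table:
  v=000: Γ:[p1=F] Δ:[(p1 → p0)=T] refutes=False
  v=001: Γ:[p1=F] Δ:[(p1 → p0)=T] refutes=False
  v=010: Γ:[p1=T] Δ:[(p1 → p0)=F] refutes=True  ← countermodel

Result: NO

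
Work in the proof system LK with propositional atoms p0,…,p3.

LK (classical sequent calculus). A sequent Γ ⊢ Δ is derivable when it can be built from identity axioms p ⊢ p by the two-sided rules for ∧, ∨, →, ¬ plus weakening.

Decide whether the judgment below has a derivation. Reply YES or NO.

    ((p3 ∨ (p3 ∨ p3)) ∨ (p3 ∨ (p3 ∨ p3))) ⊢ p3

Proof tree:
[∨L] ((p3 ∨ (p3 ∨ p3)) ∨ (p3 ∨ (p3 ∨ p3))) ⊢ p3
  [∨L] (p3 ∨ (p3 ∨ p3)) ⊢ p3
    [Ax] p3 ⊢ p3
    [∨L] (p3 ∨ p3) ⊢ p3
      [Ax] p3 ⊢ p3
      [Ax] p3 ⊢ p3
  [∨L] (p3 ∨ (p3 ∨ p3)) ⊢ p3
    [Ax] p3 ⊢ p3
    [∨L] (p3 ∨ p3) ⊢ p3
      [Ax] p3 ⊢ p3
      [Ax] p3 ⊢ p3

Result: YES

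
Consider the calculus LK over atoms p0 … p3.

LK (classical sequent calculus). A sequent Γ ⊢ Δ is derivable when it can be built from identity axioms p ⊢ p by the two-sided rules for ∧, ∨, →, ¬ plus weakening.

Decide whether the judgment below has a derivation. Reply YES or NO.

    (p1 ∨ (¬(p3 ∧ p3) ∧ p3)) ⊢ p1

Proof tree:
[∨L] (p1 ∨ (¬(p3 ∧ p3) ∧ p3)) ⊢ p1
  [Ax] p1 ⊢ p1
  [∧L] (¬(p3 ∧ p3) ∧ p3) ⊢ 
    [¬L] p3, ¬(p3 ∧ p3) ⊢ 
      [∧R] p3 ⊢ (p3 ∧ p3)
        [Ax] p3 ⊢ p3
        [Ax] p3 ⊢ p3

Result: YES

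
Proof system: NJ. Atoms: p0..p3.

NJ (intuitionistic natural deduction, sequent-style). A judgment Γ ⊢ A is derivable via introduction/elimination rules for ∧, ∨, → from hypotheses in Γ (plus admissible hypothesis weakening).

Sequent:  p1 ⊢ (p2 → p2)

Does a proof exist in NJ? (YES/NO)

Derivation trace:
[Wk] p1 ⊢ (p2 → p2)
  [→I]  ⊢ (p2 → p2)
    [Ax] p2 ⊢ p2

Result: YES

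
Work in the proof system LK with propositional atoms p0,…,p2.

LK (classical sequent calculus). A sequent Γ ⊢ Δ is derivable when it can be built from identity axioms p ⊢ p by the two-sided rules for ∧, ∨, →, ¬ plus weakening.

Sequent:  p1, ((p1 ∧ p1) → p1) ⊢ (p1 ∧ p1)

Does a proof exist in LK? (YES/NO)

Derivation trace:
[→L] p1, ((p1 ∧ p1) → p1) ⊢ (p1 ∧ p1)
  [∧R] p1 ⊢ (p1 ∧ p1)
    [Ax] p1 ⊢ p1
    [Ax] p1 ⊢ p1
  [∧R] p1 ⊢ (p1 ∧ p1)
    [Ax] p1 ⊢ p1
    [Ax] p1 ⊢ p1

Result: YES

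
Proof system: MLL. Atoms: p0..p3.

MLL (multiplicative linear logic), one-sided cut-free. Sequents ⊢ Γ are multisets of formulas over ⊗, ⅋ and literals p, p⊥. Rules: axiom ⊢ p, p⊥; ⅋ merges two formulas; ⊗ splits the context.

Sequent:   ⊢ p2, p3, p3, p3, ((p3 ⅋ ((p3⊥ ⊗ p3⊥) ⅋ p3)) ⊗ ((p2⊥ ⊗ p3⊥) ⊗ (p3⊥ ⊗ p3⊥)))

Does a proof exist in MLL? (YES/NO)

Derivation trace:
[⊗]  ⊢ p2, p3, p3, p3, ((p3 ⅋ ((p3⊥ ⊗ p3⊥) ⅋ p3)) ⊗ ((p2⊥ ⊗ p3⊥) ⊗ (p3⊥ ⊗ p3⊥)))
  [⅋]  ⊢ (p3 ⅋ ((p3⊥ ⊗ p3⊥) ⅋ p3))
    [⅋]  ⊢ p3, ((p3⊥ ⊗ p3⊥) ⅋ p3)
      [⊗]  ⊢ p3, p3, (p3⊥ ⊗ p3⊥)
        [Ax]  ⊢ p3, p3⊥
        [Ax]  ⊢ p3, p3⊥
  [⊗]  ⊢ p2, p3, p3, p3, ((p2⊥ ⊗ p3⊥) ⊗ (p3⊥ ⊗ p3⊥))
    [⊗]  ⊢ p2, p3, (p2⊥ ⊗ p3⊥)
      [Ax]  ⊢ p2, p2⊥
      [Ax]  ⊢ p3, p3⊥
    [⊗]  ⊢ p3, p3, (p3⊥ ⊗ p3⊥)
      [Ax]  ⊢ p3, p3⊥
      [Ax]  ⊢ p3, p3⊥

Result: YES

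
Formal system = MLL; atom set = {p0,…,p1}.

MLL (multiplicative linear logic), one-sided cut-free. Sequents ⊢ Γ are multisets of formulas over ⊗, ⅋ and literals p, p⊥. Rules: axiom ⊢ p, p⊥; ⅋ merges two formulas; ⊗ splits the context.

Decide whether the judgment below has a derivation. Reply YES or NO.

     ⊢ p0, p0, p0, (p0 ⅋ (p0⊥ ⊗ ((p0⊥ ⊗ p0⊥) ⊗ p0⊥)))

Derivation (root first):
[⅋]  ⊢ p0, p0, p0, (p0 ⅋ (p0⊥ ⊗ ((p0⊥ ⊗ p0⊥) ⊗ p0⊥)))
  [⊗]  ⊢ p0, p0, p0, p0, (p0⊥ ⊗ ((p0⊥ ⊗ p0⊥) ⊗ p0⊥))
    [Ax]  ⊢ p0, p0⊥
    [⊗]  ⊢ p0, p0, p0, ((p0⊥ ⊗ p0⊥) ⊗ p0⊥)
      [⊗]  ⊢ p0, p0, (p0⊥ ⊗ p0⊥)
        [Ax]  ⊢ p0, p0⊥
        [Ax]  ⊢ p0, p0⊥
      [Ax]  ⊢ p0, p0⊥

Result: YES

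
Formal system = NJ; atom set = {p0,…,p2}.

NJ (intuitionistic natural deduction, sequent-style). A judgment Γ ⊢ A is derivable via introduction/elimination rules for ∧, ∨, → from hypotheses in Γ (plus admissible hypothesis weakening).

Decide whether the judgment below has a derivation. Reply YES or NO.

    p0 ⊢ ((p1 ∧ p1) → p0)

Derivation trace:
[→I] p0 ⊢ ((p1 ∧ p1) → p0)
  [Wk] p0, (p1 ∧ p1) ⊢ p0
    [Ax] p0 ⊢ p0

Result: YES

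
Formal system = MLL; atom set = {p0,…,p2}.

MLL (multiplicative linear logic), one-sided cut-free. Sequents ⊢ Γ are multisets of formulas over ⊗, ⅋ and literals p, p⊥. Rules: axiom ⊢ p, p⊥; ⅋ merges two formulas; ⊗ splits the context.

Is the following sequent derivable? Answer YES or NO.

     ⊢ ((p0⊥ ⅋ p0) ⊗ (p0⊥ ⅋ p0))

Derivation trace:
[⊗]  ⊢ ((p0⊥ ⅋ p0) ⊗ (p0⊥ ⅋ p0))
  [⅋]  ⊢ (p0⊥ ⅋ p0)
    [Ax]  ⊢ p0, p0⊥
  [⅋]  ⊢ (p0⊥ ⅋ p0)
    [Ax]  ⊢ p0, p0⊥

Result: YES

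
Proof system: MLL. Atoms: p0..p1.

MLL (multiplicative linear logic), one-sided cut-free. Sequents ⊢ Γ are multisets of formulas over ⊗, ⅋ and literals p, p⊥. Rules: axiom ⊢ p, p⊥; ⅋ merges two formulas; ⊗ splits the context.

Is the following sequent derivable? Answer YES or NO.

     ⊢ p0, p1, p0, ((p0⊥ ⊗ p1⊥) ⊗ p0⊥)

Proof tree:
[⊗]  ⊢ p0, p1, p0, ((p0⊥ ⊗ p1⊥) ⊗ p0⊥)
  [⊗]  ⊢ p0, p1, (p0⊥ ⊗ p1⊥)
    [Ax]  ⊢ p0, p0⊥
    [Ax]  ⊢ p1, p1⊥
  [Ax]  ⊢ p0, p0⊥

Result: YES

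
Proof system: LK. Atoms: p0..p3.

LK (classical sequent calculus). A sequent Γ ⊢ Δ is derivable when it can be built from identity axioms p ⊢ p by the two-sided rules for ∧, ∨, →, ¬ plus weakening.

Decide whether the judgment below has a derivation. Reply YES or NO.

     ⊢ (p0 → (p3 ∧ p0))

Search for a countermodel by truth-table:
  v=0000: Γ:[] Δ:[(p0 → (p3 ∧ p0))=T] refutes=False
  v=0001: Γ:[] Δ:[(p0 → (p3 ∧ p0))=T] refutes=False
  v=0010: Γ:[] Δ:[(p0 → (p3 ∧ p0))=T] refutes=False
  v=0011: Γ:[] Δ:[(p0 → (p3 ∧ p0))=T] refutes=False
  v=0100: Γ:[] Δ:[(p0 → (p3 ∧ p0))=T] refutes=False
  v=0101: Γ:[] Δ:[(p0 → (p3 ∧ p0))=T] refutes=False
  v=0110: Γ:[] Δ:[(p0 → (p3 ∧ p0))=T] refutes=False
  v=0111: Γ:[] Δ:[(p0 → (p3 ∧ p0))=T] refutes=False
  v=1000: Γ:[] Δ:[(p0 → (p3 ∧ p0))=F] refutes=True  ← countermodel

Result: NO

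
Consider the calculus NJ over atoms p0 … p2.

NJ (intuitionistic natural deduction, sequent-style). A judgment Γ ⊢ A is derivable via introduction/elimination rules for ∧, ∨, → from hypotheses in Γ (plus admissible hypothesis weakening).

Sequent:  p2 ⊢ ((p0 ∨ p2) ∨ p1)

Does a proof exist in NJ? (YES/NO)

Derivation (root first):
[∨I₁] p2 ⊢ ((p0 ∨ p2) ∨ p1)
  [∨I₂] p2 ⊢ (p0 ∨ p2)
    [Ax] p2 ⊢ p2

Result: YES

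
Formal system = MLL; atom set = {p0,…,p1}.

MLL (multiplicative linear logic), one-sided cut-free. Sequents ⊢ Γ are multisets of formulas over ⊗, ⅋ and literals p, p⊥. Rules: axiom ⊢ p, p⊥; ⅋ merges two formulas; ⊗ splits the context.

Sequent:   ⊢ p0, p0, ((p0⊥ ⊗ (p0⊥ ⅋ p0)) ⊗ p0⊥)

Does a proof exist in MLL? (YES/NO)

Derivation trace:
[⊗]  ⊢ p0, p0, ((p0⊥ ⊗ (p0⊥ ⅋ p0)) ⊗ p0⊥)
  [⊗]  ⊢ p0, (p0⊥ ⊗ (p0⊥ ⅋ p0))
    [Ax]  ⊢ p0, p0⊥
    [⅋]  ⊢ (p0⊥ ⅋ p0)
      [Ax]  ⊢ p0, p0⊥
  [Ax]  ⊢ p0, p0⊥

Result: YES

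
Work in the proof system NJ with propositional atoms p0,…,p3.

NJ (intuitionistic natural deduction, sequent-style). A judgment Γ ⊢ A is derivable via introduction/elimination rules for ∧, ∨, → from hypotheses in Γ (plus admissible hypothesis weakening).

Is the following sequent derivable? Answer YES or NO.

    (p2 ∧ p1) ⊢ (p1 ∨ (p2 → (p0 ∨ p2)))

Proof tree:
[∨I₂] (p2 ∧ p1) ⊢ (p1 ∨ (p2 → (p0 ∨ p2)))
  [Wk] (p2 ∧ p1) ⊢ (p2 → (p0 ∨ p2))
    [→I]  ⊢ (p2 → (p0 ∨ p2))
      [∨I₂] p2 ⊢ (p0 ∨ p2)
        [Ax] p2 ⊢ p2

Result: YES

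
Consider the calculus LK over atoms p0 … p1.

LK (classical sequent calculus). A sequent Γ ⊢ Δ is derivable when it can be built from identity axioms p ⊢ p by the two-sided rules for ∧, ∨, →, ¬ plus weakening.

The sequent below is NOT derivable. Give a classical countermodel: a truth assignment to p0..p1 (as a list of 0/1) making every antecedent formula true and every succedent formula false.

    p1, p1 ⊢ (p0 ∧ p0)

Truth-table refutation:
  v=00: Γ:[p1=F, p1=F] Δ:[(p0 ∧ p0)=F] refutes=False
  v=01: Γ:[p1=T, p1=T] Δ:[(p0 ∧ p0)=F] refutes=True  ← countermodel

Result: [0, 1]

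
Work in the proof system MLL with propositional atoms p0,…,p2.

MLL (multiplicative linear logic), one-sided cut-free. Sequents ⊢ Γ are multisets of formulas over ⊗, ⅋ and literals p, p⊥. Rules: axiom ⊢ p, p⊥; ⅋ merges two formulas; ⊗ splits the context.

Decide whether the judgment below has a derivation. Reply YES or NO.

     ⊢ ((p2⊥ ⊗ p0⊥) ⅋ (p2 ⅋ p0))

Proof tree:
[⅋]  ⊢ ((p2⊥ ⊗ p0⊥) ⅋ (p2 ⅋ p0))
  [⅋]  ⊢ (p2⊥ ⊗ p0⊥), (p2 ⅋ p0)
    [⊗]  ⊢ p2, p0, (p2⊥ ⊗ p0⊥)
      [Ax]  ⊢ p2, p2⊥
      [Ax]  ⊢ p0, p0⊥

Result: YES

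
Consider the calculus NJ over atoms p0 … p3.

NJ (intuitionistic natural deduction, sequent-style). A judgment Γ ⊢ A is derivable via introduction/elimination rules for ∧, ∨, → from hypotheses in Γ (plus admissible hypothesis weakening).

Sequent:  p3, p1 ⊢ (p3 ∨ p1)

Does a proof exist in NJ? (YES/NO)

Derivation trace:
[Wk] p3, p1 ⊢ (p3 ∨ p1)
  [∨I₁] p3 ⊢ (p3 ∨ p1)
    [Ax] p3 ⊢ p3

Result: YES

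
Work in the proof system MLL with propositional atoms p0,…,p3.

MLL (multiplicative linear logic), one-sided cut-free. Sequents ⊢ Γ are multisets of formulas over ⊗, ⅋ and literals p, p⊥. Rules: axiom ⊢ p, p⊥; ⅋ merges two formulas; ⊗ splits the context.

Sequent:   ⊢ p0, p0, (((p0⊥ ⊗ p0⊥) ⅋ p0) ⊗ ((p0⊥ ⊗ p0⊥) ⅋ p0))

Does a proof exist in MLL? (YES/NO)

Derivation trace:
[⊗]  ⊢ p0, p0, (((p0⊥ ⊗ p0⊥) ⅋ p0) ⊗ ((p0⊥ ⊗ p0⊥) ⅋ p0))
  [⅋]  ⊢ p0, ((p0⊥ ⊗ p0⊥) ⅋ p0)
    [⊗]  ⊢ p0, p0, (p0⊥ ⊗ p0⊥)
      [Ax]  ⊢ p0, p0⊥
      [Ax]  ⊢ p0, p0⊥
  [⅋]  ⊢ p0, ((p0⊥ ⊗ p0⊥) ⅋ p0)
    [⊗]  ⊢ p0, p0, (p0⊥ ⊗ p0⊥)
      [Ax]  ⊢ p0, p0⊥
      [Ax]  ⊢ p0, p0⊥

Result: YES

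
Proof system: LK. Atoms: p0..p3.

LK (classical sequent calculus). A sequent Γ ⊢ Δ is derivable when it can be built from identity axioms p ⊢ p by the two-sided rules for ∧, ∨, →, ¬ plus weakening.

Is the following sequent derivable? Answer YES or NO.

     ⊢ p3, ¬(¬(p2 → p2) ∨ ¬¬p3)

Proof tree:
[¬R]  ⊢ p3, ¬(¬(p2 → p2) ∨ ¬¬p3)
  [∨L] (¬(p2 → p2) ∨ ¬¬p3) ⊢ p3
    [¬L] ¬(p2 → p2) ⊢ 
      [→R]  ⊢ (p2 → p2)
        [Ax] p2 ⊢ p2
    [¬L] ¬¬p3 ⊢ p3
      [¬R]  ⊢ p3, ¬p3
        [Ax] p3 ⊢ p3

Result: YES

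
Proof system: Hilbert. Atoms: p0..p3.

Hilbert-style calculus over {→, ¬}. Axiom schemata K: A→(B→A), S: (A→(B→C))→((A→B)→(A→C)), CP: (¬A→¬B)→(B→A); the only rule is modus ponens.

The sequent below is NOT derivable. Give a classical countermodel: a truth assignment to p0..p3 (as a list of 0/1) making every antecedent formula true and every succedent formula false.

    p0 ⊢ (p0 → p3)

Truth-table refutation:
  v=0000: Γ:[p0=F] Δ:[(p0 → p3)=T] refutes=False
  v=0001: Γ:[p0=F] Δ:[(p0 → p3)=T] refutes=False
  v=0010: Γ:[p0=F] Δ:[(p0 → p3)=T] refutes=False
  v=0011: Γ:[p0=F] Δ:[(p0 → p3)=T] refutes=False
  v=0100: Γ:[p0=F] Δ:[(p0 → p3)=T] refutes=False
  v=0101: Γ:[p0=F] Δ:[(p0 → p3)=T] refutes=False
  v=0110: Γ:[p0=F] Δ:[(p0 → p3)=T] refutes=False
  v=0111: Γ:[p0=F] Δ:[(p0 → p3)=T] refutes=False
  v=1000: Γ:[p0=T] Δ:[(p0 → p3)=F] refutes=True  ← countermodel

Result: [1, 0, 0, 0]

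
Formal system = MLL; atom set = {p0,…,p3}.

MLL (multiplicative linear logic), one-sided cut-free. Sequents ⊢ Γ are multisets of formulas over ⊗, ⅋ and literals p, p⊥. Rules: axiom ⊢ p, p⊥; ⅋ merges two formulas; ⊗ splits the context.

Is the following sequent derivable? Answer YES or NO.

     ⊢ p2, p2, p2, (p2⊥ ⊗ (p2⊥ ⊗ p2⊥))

Proof tree:
[⊗]  ⊢ p2, p2, p2, (p2⊥ ⊗ (p2⊥ ⊗ p2⊥))
  [Ax]  ⊢ p2, p2⊥
  [⊗]  ⊢ p2, p2, (p2⊥ ⊗ p2⊥)
    [Ax]  ⊢ p2, p2⊥
    [Ax]  ⊢ p2, p2⊥

Result: YES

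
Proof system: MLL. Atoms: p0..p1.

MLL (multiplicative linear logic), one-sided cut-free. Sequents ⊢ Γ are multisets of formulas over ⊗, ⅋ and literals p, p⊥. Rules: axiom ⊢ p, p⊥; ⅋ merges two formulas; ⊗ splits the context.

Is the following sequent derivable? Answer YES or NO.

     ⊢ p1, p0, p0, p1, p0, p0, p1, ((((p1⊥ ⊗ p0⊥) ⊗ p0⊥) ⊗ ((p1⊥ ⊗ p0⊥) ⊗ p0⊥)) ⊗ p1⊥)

Derivation trace:
[⊗]  ⊢ p1, p0, p0, p1, p0, p0, p1, ((((p1⊥ ⊗ p0⊥) ⊗ p0⊥) ⊗ ((p1⊥ ⊗ p0⊥) ⊗ p0⊥)) ⊗ p1⊥)
  [⊗]  ⊢ p1, p0, p0, p1, p0, p0, (((p1⊥ ⊗ p0⊥) ⊗ p0⊥) ⊗ ((p1⊥ ⊗ p0⊥) ⊗ p0⊥))
    [⊗]  ⊢ p1, p0, p0, ((p1⊥ ⊗ p0⊥) ⊗ p0⊥)
      [⊗]  ⊢ p1, p0, (p1⊥ ⊗ p0⊥)
        [Ax]  ⊢ p1, p1⊥
        [Ax]  ⊢ p0, p0⊥
      [Ax]  ⊢ p0, p0⊥
    [⊗]  ⊢ p1, p0, p0, ((p1⊥ ⊗ p0⊥) ⊗ p0⊥)
      [⊗]  ⊢ p1, p0, (p1⊥ ⊗ p0⊥)
        [Ax]  ⊢ p1, p1⊥
        [Ax]  ⊢ p0, p0⊥
      [Ax]  ⊢ p0, p0⊥
  [Ax]  ⊢ p1, p1⊥

Result: YES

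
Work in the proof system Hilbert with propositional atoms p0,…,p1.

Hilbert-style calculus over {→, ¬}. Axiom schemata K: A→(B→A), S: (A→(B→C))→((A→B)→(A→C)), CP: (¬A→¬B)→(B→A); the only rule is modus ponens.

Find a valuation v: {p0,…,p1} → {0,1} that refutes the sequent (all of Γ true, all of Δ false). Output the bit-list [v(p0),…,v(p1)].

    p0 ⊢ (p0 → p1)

Search for a countermodel by truth-table:
  v=00: Γ:[p0=F] Δ:[(p0 → p1)=T] refutes=False
  v=01: Γ:[p0=F] Δ:[(p0 → p1)=T] refutes=False
  v=10: Γ:[p0=T] Δ:[(p0 → p1)=F] refutes=True  ← countermodel

Result: [1, 0]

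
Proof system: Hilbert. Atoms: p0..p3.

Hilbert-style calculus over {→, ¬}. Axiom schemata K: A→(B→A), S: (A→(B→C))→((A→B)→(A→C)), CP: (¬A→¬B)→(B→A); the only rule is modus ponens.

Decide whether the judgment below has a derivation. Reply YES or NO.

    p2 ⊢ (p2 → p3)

Search for a countermodel by truth-table:
  v=0000: Γ:[p2=F] Δ:[(p2 → p3)=T] refutes=False
  v=0001: Γ:[p2=F] Δ:[(p2 → p3)=T] refutes=False
  v=0010: Γ:[p2=T] Δ:[(p2 → p3)=F] refutes=True  ← countermodel

Result: NO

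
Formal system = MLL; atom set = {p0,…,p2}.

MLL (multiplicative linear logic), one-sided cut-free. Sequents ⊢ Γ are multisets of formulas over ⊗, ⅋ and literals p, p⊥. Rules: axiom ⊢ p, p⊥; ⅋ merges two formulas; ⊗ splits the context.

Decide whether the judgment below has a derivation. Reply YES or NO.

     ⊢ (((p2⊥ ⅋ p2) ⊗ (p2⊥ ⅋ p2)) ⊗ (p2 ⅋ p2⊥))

Proof tree:
[⊗]  ⊢ (((p2⊥ ⅋ p2) ⊗ (p2⊥ ⅋ p2)) ⊗ (p2 ⅋ p2⊥))
  [⊗]  ⊢ ((p2⊥ ⅋ p2) ⊗ (p2⊥ ⅋ p2))
    [⅋]  ⊢ (p2⊥ ⅋ p2)
      [Ax]  ⊢ p2, p2⊥
    [⅋]  ⊢ (p2⊥ ⅋ p2)
      [Ax]  ⊢ p2, p2⊥
  [⅋]  ⊢ (p2 ⅋ p2⊥)
    [Ax]  ⊢ p2, p2⊥

Result: YES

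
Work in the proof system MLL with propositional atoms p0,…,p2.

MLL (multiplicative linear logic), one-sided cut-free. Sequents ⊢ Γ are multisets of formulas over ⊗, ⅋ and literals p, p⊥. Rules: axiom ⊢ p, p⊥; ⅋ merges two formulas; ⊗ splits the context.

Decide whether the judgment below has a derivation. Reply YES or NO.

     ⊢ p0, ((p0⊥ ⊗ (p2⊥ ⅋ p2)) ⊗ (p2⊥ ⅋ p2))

Derivation trace:
[⊗]  ⊢ p0, ((p0⊥ ⊗ (p2⊥ ⅋ p2)) ⊗ (p2⊥ ⅋ p2))
  [⊗]  ⊢ p0, (p0⊥ ⊗ (p2⊥ ⅋ p2))
    [Ax]  ⊢ p0, p0⊥
    [⅋]  ⊢ (p2⊥ ⅋ p2)
      [Ax]  ⊢ p2, p2⊥
  [⅋]  ⊢ (p2⊥ ⅋ p2)
    [Ax]  ⊢ p2, p2⊥

Result: YES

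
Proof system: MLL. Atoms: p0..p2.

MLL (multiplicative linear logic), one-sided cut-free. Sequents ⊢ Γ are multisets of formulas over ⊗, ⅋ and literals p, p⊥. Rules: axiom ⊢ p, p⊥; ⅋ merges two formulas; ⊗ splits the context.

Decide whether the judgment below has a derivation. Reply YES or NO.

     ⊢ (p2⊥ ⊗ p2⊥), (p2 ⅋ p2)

Derivation trace:
[⅋]  ⊢ (p2⊥ ⊗ p2⊥), (p2 ⅋ p2)
  [⊗]  ⊢ p2, p2, (p2⊥ ⊗ p2⊥)
    [Ax]  ⊢ p2, p2⊥
    [Ax]  ⊢ p2, p2⊥

Result: YES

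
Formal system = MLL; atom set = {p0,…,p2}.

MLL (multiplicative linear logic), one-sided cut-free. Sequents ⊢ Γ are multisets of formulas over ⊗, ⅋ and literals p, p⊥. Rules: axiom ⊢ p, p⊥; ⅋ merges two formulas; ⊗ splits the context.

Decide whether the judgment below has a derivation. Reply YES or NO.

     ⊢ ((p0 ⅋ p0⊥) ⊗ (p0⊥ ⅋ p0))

Derivation (root first):
[⊗]  ⊢ ((p0 ⅋ p0⊥) ⊗ (p0⊥ ⅋ p0))
  [⅋]  ⊢ (p0 ⅋ p0⊥)
    [Ax]  ⊢ p0, p0⊥
  [⅋]  ⊢ (p0⊥ ⅋ p0)
    [Ax]  ⊢ p0, p0⊥

Result: YES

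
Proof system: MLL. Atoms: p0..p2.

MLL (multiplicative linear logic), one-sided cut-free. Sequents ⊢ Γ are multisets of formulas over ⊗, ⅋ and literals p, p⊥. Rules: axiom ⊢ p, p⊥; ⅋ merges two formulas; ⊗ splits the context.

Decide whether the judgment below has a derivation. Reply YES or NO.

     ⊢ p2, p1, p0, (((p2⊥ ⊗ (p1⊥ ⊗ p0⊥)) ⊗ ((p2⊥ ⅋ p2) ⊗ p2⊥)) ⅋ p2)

Derivation trace:
[⅋]  ⊢ p2, p1, p0, (((p2⊥ ⊗ (p1⊥ ⊗ p0⊥)) ⊗ ((p2⊥ ⅋ p2) ⊗ p2⊥)) ⅋ p2)
  [⊗]  ⊢ p2, p1, p0, p2, ((p2⊥ ⊗ (p1⊥ ⊗ p0⊥)) ⊗ ((p2⊥ ⅋ p2) ⊗ p2⊥))
    [⊗]  ⊢ p2, p1, p0, (p2⊥ ⊗ (p1⊥ ⊗ p0⊥))
      [Ax]  ⊢ p2, p2⊥
      [⊗]  ⊢ p1, p0, (p1⊥ ⊗ p0⊥)
        [Ax]  ⊢ p1, p1⊥
        [Ax]  ⊢ p0, p0⊥
    [⊗]  ⊢ p2, ((p2⊥ ⅋ p2) ⊗ p2⊥)
      [⅋]  ⊢ (p2⊥ ⅋ p2)
        [Ax]  ⊢ p2, p2⊥
      [Ax]  ⊢ p2, p2⊥

Result: YES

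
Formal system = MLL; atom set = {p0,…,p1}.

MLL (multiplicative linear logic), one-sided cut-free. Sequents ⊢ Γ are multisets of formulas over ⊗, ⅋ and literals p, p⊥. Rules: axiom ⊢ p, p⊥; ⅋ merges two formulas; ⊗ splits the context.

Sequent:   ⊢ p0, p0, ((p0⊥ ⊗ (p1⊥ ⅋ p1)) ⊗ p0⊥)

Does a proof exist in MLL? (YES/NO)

Proof tree:
[⊗]  ⊢ p0, p0, ((p0⊥ ⊗ (p1⊥ ⅋ p1)) ⊗ p0⊥)
  [⊗]  ⊢ p0, (p0⊥ ⊗ (p1⊥ ⅋ p1))
    [Ax]  ⊢ p0, p0⊥
    [⅋]  ⊢ (p1⊥ ⅋ p1)
      [Ax]  ⊢ p1, p1⊥
  [Ax]  ⊢ p0, p0⊥

Result: YES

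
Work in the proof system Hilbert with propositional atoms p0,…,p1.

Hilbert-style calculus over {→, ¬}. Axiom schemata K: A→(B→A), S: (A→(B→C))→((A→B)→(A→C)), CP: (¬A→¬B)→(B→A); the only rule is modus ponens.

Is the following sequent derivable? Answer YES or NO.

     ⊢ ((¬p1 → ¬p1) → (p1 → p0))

Search for a countermodel by truth-table:
  v=00: Γ:[] Δ:[((¬p1 → ¬p1) → (p1 → p0))=T] refutes=False
  v=01: Γ:[] Δ:[((¬p1 → ¬p1) → (p1 → p0))=F] refutes=True  ← countermodel

Result: NO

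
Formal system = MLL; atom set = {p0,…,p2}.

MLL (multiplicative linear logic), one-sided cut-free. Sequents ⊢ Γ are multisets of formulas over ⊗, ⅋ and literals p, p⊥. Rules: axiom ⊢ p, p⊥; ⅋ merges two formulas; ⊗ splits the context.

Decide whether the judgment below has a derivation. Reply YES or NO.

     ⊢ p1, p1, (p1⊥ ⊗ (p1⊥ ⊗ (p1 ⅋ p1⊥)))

Derivation trace:
[⊗]  ⊢ p1, p1, (p1⊥ ⊗ (p1⊥ ⊗ (p1 ⅋ p1⊥)))
  [Ax]  ⊢ p1, p1⊥
  [⊗]  ⊢ p1, (p1⊥ ⊗ (p1 ⅋ p1⊥))
    [Ax]  ⊢ p1, p1⊥
    [⅋]  ⊢ (p1 ⅋ p1⊥)
      [Ax]  ⊢ p1, p1⊥

Result: YES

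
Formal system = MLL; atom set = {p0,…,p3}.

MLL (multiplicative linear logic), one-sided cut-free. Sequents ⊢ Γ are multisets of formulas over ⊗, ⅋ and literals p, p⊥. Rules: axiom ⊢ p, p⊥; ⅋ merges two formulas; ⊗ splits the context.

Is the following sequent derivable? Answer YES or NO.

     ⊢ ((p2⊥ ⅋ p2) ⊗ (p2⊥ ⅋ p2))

Proof tree:
[⊗]  ⊢ ((p2⊥ ⅋ p2) ⊗ (p2⊥ ⅋ p2))
  [⅋]  ⊢ (p2⊥ ⅋ p2)
    [Ax]  ⊢ p2, p2⊥
  [⅋]  ⊢ (p2⊥ ⅋ p2)
    [Ax]  ⊢ p2, p2⊥

Result: YES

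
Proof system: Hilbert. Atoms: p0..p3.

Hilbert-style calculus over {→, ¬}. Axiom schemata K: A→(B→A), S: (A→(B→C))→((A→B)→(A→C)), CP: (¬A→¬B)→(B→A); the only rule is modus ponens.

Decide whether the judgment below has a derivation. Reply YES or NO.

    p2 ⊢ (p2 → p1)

Enumerate valuations to refute Γ ⊢ Δ:
  v=0000: Γ:[p2=F] Δ:[(p2 → p1)=T] refutes=False
  v=0001: Γ:[p2=F] Δ:[(p2 → p1)=T] refutes=False
  v=0010: Γ:[p2=T] Δ:[(p2 → p1)=F] refutes=True  ← countermodel

Result: NO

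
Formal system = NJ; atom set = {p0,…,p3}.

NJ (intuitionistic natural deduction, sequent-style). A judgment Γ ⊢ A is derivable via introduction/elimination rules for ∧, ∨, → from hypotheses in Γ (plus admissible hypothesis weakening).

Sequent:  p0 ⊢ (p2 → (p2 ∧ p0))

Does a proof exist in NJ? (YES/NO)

Proof tree:
[→I] p0 ⊢ (p2 → (p2 ∧ p0))
  [∧I] p2, p0 ⊢ (p2 ∧ p0)
    [Ax] p2 ⊢ p2
    [Ax] p0 ⊢ p0

Result: YES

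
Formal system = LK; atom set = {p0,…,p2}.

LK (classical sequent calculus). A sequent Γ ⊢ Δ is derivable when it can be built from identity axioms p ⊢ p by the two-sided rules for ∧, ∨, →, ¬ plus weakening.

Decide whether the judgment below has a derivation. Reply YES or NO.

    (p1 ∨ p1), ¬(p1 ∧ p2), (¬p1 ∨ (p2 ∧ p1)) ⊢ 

Derivation trace:
[∨L] (p1 ∨ p1), ¬(p1 ∧ p2), (¬p1 ∨ (p2 ∧ p1)) ⊢ 
  [¬L] (p1 ∨ p1), ¬p1 ⊢ 
    [∨L] (p1 ∨ p1) ⊢ p1
      [Ax] p1 ⊢ p1
      [WR] p1 ⊢ p1, p1
        [Ax] p1 ⊢ p1
  [∧L] ¬(p1 ∧ p2), (p2 ∧ p1) ⊢ 
    [¬L] p1, p2, ¬(p1 ∧ p2) ⊢ 
      [∧R] p1, p2 ⊢ (p1 ∧ p2)
        [Ax] p1 ⊢ p1
        [Ax] p2 ⊢ p2

Result: YES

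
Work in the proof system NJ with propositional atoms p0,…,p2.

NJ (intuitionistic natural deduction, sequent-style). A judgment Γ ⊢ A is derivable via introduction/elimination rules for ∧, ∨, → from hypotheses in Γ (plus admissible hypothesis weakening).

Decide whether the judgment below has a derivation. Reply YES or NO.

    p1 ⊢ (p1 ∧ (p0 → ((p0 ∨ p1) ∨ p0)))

Derivation (root first):
[∧I] p1 ⊢ (p1 ∧ (p0 → ((p0 ∨ p1) ∨ p0)))
  [Ax] p1 ⊢ p1
  [→I]  ⊢ (p0 → ((p0 ∨ p1) ∨ p0))
    [∨I₁] p0 ⊢ ((p0 ∨ p1) ∨ p0)
      [∨I₁] p0 ⊢ (p0 ∨ p1)
        [Ax] p0 ⊢ p0

Result: YES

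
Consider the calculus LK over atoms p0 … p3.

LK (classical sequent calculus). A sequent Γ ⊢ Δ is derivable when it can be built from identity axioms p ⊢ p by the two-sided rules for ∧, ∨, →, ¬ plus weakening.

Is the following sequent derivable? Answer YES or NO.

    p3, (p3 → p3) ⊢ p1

Enumerate valuations to refute Γ ⊢ Δ:
  v=0000: Γ:[p3=F, (p3 → p3)=T] Δ:[p1=F] refutes=False
  v=0001: Γ:[p3=T, (p3 → p3)=T] Δ:[p1=F] refutes=True  ← countermodel

Result: NO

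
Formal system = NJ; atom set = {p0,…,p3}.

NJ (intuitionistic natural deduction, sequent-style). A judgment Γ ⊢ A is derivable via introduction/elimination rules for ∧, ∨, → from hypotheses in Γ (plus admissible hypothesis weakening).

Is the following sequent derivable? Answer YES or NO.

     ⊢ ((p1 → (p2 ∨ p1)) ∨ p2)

Proof tree:
[∨I₁]  ⊢ ((p1 → (p2 ∨ p1)) ∨ p2)
  [→I]  ⊢ (p1 → (p2 ∨ p1))
    [∨I₂] p1 ⊢ (p2 ∨ p1)
      [Ax] p1 ⊢ p1

Result: YES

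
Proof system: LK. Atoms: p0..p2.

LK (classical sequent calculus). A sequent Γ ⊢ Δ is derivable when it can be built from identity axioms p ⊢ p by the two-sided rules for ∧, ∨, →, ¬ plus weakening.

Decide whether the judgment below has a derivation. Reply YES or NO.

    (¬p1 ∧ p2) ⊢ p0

Search for a countermodel by truth-table:
  v=000: Γ:[(¬p1 ∧ p2)=F] Δ:[p0=F] refutes=False
  v=001: Γ:[(¬p1 ∧ p2)=T] Δ:[p0=F] refutes=True  ← countermodel

Result: NO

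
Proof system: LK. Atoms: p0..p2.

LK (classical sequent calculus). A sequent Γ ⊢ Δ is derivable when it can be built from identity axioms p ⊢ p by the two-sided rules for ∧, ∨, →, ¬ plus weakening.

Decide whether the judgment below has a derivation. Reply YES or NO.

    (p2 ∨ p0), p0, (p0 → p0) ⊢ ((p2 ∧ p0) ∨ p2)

Enumerate valuations to refute Γ ⊢ Δ:
  v=000: Γ:[(p2 ∨ p0)=F, p0=F, (p0 → p0)=T] Δ:[((p2 ∧ p0) ∨ p2)=F] refutes=False
  v=001: Γ:[(p2 ∨ p0)=T, p0=F, (p0 → p0)=T] Δ:[((p2 ∧ p0) ∨ p2)=T] refutes=False
  v=010: Γ:[(p2 ∨ p0)=F, p0=F, (p0 → p0)=T] Δ:[((p2 ∧ p0) ∨ p2)=F] refutes=False
  v=011: Γ:[(p2 ∨ p0)=T, p0=F, (p0 → p0)=T] Δ:[((p2 ∧ p0) ∨ p2)=T] refutes=False
  v=100: Γ:[(p2 ∨ p0)=T, p0=T, (p0 → p0)=T] Δ:[((p2 ∧ p0) ∨ p2)=F] refutes=True  ← countermodel

Result: NO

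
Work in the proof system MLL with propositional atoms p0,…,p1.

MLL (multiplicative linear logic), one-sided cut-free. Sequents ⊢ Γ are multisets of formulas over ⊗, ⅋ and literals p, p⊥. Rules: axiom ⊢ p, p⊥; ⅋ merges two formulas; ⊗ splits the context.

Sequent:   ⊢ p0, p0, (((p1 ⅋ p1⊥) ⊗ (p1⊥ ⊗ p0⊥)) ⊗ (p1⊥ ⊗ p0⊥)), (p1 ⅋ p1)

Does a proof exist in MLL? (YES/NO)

Derivation (root first):
[⅋]  ⊢ p0, p0, (((p1 ⅋ p1⊥) ⊗ (p1⊥ ⊗ p0⊥)) ⊗ (p1⊥ ⊗ p0⊥)), (p1 ⅋ p1)
  [⊗]  ⊢ p1, p0, p1, p0, (((p1 ⅋ p1⊥) ⊗ (p1⊥ ⊗ p0⊥)) ⊗ (p1⊥ ⊗ p0⊥))
    [⊗]  ⊢ p1, p0, ((p1 ⅋ p1⊥) ⊗ (p1⊥ ⊗ p0⊥))
      [⅋]  ⊢ (p1 ⅋ p1⊥)
        [Ax]  ⊢ p1, p1⊥
      [⊗]  ⊢ p1, p0, (p1⊥ ⊗ p0⊥)
        [Ax]  ⊢ p1, p1⊥
        [Ax]  ⊢ p0, p0⊥
    [⊗]  ⊢ p1, p0, (p1⊥ ⊗ p0⊥)
      [Ax]  ⊢ p1, p1⊥
      [Ax]  ⊢ p0, p0⊥

Result: YES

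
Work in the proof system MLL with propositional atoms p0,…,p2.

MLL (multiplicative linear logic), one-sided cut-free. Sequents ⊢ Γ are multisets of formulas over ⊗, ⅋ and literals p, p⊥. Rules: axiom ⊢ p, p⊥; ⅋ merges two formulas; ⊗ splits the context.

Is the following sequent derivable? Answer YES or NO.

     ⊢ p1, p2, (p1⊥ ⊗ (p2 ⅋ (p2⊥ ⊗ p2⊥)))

Derivation trace:
[⊗]  ⊢ p1, p2, (p1⊥ ⊗ (p2 ⅋ (p2⊥ ⊗ p2⊥)))
  [Ax]  ⊢ p1, p1⊥
  [⅋]  ⊢ p2, (p2 ⅋ (p2⊥ ⊗ p2⊥))
    [⊗]  ⊢ p2, p2, (p2⊥ ⊗ p2⊥)
      [Ax]  ⊢ p2, p2⊥
      [Ax]  ⊢ p2, p2⊥

Result: YES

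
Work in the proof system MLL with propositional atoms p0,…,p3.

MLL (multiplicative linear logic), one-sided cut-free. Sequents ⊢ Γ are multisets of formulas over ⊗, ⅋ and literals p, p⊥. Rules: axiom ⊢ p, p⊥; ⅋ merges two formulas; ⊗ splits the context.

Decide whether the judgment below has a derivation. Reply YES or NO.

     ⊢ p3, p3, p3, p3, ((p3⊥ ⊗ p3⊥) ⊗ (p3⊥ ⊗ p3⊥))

Derivation (root first):
[⊗]  ⊢ p3, p3, p3, p3, ((p3⊥ ⊗ p3⊥) ⊗ (p3⊥ ⊗ p3⊥))
  [⊗]  ⊢ p3, p3, (p3⊥ ⊗ p3⊥)
    [Ax]  ⊢ p3, p3⊥
    [Ax]  ⊢ p3, p3⊥
  [⊗]  ⊢ p3, p3, (p3⊥ ⊗ p3⊥)
    [Ax]  ⊢ p3, p3⊥
    [Ax]  ⊢ p3, p3⊥

Result: YES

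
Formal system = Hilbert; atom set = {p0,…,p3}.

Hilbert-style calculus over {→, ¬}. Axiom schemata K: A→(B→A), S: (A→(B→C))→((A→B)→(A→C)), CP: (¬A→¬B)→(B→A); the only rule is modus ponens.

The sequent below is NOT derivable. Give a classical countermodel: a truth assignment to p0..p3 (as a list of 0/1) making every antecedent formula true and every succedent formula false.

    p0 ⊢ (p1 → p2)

Enumerate valuations to refute Γ ⊢ Δ:
  v=0000: Γ:[p0=F] Δ:[(p1 → p2)=T] refutes=False
  v=0001: Γ:[p0=F] Δ:[(p1 → p2)=T] refutes=False
  v=0010: Γ:[p0=F] Δ:[(p1 → p2)=T] refutes=False
  v=0011: Γ:[p0=F] Δ:[(p1 → p2)=T] refutes=False
  v=0100: Γ:[p0=F] Δ:[(p1 → p2)=F] refutes=False
  v=0101: Γ:[p0=F] Δ:[(p1 → p2)=F] refutes=False
  v=0110: Γ:[p0=F] Δ:[(p1 → p2)=T] refutes=False
  v=0111: Γ:[p0=F] Δ:[(p1 → p2)=T] refutes=False
  v=1000: Γ:[p0=T] Δ:[(p1 → p2)=T] refutes=False
  v=1001: Γ:[p0=T] Δ:[(p1 → p2)=T] refutes=False
  v=1010: Γ:[p0=T] Δ:[(p1 → p2)=T] refutes=False
  v=1011: Γ:[p0=T] Δ:[(p1 → p2)=T] refutes=False
  v=1100: Γ:[p0=T] Δ:[(p1 → p2)=F] refutes=True  ← countermodel

Result: [1, 1, 0, 0]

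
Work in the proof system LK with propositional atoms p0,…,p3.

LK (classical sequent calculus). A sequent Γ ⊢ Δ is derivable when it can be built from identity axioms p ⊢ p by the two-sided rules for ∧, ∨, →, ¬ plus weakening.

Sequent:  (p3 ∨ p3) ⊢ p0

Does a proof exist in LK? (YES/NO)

Enumerate valuations to refute Γ ⊢ Δ:
  v=0000: Γ:[(p3 ∨ p3)=F] Δ:[p0=F] refutes=False
  v=0001: Γ:[(p3 ∨ p3)=T] Δ:[p0=F] refutes=True  ← countermodel

Result: NO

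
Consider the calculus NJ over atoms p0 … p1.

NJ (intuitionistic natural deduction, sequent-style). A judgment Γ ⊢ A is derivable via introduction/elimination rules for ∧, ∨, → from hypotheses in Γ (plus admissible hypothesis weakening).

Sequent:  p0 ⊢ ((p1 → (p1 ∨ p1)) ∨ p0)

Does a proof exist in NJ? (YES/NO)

Derivation (root first):
[Wk] p0 ⊢ ((p1 → (p1 ∨ p1)) ∨ p0)
  [∨I₁]  ⊢ ((p1 → (p1 ∨ p1)) ∨ p0)
    [→I]  ⊢ (p1 → (p1 ∨ p1))
      [∨I₂] p1 ⊢ (p1 ∨ p1)
        [Ax] p1 ⊢ p1

Result: YES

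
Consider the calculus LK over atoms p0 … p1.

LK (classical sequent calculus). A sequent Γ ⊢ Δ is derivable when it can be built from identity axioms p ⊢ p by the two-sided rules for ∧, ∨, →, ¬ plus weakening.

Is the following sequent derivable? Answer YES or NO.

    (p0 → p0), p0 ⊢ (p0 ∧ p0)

Derivation trace:
[∧R] (p0 → p0), p0 ⊢ (p0 ∧ p0)
  [→L] p0, (p0 → p0) ⊢ p0
    [Ax] p0 ⊢ p0
    [Ax] p0 ⊢ p0
  [Ax] p0 ⊢ p0

Result: YES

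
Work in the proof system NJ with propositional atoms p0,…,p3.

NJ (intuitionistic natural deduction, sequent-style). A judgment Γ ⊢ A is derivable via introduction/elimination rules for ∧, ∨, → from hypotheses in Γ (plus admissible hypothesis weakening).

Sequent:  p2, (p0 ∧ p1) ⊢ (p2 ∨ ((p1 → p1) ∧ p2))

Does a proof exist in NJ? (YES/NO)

Derivation trace:
[Wk] p2, (p0 ∧ p1) ⊢ (p2 ∨ ((p1 → p1) ∧ p2))
  [∨I₂] p2 ⊢ (p2 ∨ ((p1 → p1) ∧ p2))
    [∧I] p2 ⊢ ((p1 → p1) ∧ p2)
      [→I]  ⊢ (p1 → p1)
        [Ax] p1 ⊢ p1
      [Ax] p2 ⊢ p2

Result: YES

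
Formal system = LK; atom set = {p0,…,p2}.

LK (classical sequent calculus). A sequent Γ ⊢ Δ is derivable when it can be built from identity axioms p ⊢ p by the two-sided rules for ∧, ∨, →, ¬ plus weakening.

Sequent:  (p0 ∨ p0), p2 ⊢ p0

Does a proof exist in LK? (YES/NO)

Derivation trace:
[WL] (p0 ∨ p0), p2 ⊢ p0
  [∨L] (p0 ∨ p0) ⊢ p0
    [Ax] p0 ⊢ p0
    [Ax] p0 ⊢ p0

Result: YES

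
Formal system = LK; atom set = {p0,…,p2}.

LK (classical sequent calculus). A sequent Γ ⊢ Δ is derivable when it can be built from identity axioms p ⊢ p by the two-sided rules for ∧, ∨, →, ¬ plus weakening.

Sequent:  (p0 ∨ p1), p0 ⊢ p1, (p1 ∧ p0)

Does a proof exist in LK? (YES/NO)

Search for a countermodel by truth-table:
  v=000: Γ:[(p0 ∨ p1)=F, p0=F] Δ:[p1=F, (p1 ∧ p0)=F] refutes=False
  v=001: Γ:[(p0 ∨ p1)=F, p0=F] Δ:[p1=F, (p1 ∧ p0)=F] refutes=False
  v=010: Γ:[(p0 ∨ p1)=T, p0=F] Δ:[p1=T, (p1 ∧ p0)=F] refutes=False
  v=011: Γ:[(p0 ∨ p1)=T, p0=F] Δ:[p1=T, (p1 ∧ p0)=F] refutes=False
  v=100: Γ:[(p0 ∨ p1)=T, p0=T] Δ:[p1=F, (p1 ∧ p0)=F] refutes=True  ← countermodel

Result: NO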